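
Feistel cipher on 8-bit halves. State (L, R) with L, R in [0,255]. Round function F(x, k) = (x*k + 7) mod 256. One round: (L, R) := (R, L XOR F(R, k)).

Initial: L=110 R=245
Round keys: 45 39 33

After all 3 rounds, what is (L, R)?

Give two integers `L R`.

Answer: 244 13

Derivation:
Round 1 (k=45): L=245 R=118
Round 2 (k=39): L=118 R=244
Round 3 (k=33): L=244 R=13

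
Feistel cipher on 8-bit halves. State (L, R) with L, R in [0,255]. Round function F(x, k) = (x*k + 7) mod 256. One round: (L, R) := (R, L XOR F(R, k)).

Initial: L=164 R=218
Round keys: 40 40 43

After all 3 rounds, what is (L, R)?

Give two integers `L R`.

Answer: 37 141

Derivation:
Round 1 (k=40): L=218 R=179
Round 2 (k=40): L=179 R=37
Round 3 (k=43): L=37 R=141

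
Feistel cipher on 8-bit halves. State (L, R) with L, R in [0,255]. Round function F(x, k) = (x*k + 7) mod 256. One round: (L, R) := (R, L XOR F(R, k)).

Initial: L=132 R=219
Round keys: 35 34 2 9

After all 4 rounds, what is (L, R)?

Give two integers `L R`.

Round 1 (k=35): L=219 R=124
Round 2 (k=34): L=124 R=164
Round 3 (k=2): L=164 R=51
Round 4 (k=9): L=51 R=118

Answer: 51 118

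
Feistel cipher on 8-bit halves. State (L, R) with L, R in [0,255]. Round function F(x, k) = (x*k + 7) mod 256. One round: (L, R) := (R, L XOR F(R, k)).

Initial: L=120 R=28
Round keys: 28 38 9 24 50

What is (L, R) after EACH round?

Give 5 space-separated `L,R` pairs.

Round 1 (k=28): L=28 R=111
Round 2 (k=38): L=111 R=157
Round 3 (k=9): L=157 R=227
Round 4 (k=24): L=227 R=210
Round 5 (k=50): L=210 R=232

Answer: 28,111 111,157 157,227 227,210 210,232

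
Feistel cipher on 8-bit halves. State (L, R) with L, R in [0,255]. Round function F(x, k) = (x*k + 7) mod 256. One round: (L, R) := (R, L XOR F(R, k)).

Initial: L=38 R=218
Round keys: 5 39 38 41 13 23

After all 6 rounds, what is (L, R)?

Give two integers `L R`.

Round 1 (k=5): L=218 R=111
Round 2 (k=39): L=111 R=42
Round 3 (k=38): L=42 R=44
Round 4 (k=41): L=44 R=57
Round 5 (k=13): L=57 R=192
Round 6 (k=23): L=192 R=126

Answer: 192 126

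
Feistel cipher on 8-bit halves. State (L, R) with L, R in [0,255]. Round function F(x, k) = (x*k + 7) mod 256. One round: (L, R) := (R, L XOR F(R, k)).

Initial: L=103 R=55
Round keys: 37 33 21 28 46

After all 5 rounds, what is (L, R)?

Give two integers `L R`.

Round 1 (k=37): L=55 R=157
Round 2 (k=33): L=157 R=115
Round 3 (k=21): L=115 R=235
Round 4 (k=28): L=235 R=200
Round 5 (k=46): L=200 R=28

Answer: 200 28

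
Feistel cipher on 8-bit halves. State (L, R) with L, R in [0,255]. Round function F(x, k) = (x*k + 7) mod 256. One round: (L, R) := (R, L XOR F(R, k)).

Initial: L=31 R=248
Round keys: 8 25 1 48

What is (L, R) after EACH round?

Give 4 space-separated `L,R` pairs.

Round 1 (k=8): L=248 R=216
Round 2 (k=25): L=216 R=231
Round 3 (k=1): L=231 R=54
Round 4 (k=48): L=54 R=192

Answer: 248,216 216,231 231,54 54,192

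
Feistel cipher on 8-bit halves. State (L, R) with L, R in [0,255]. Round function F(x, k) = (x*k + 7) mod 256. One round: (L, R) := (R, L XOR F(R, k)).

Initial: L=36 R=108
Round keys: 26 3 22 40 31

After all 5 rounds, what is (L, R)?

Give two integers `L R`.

Answer: 83 48

Derivation:
Round 1 (k=26): L=108 R=219
Round 2 (k=3): L=219 R=244
Round 3 (k=22): L=244 R=36
Round 4 (k=40): L=36 R=83
Round 5 (k=31): L=83 R=48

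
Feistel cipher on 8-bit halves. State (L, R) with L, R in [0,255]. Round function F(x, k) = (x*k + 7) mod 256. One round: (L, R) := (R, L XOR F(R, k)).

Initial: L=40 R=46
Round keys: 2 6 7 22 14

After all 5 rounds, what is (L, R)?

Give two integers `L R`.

Round 1 (k=2): L=46 R=75
Round 2 (k=6): L=75 R=231
Round 3 (k=7): L=231 R=19
Round 4 (k=22): L=19 R=78
Round 5 (k=14): L=78 R=88

Answer: 78 88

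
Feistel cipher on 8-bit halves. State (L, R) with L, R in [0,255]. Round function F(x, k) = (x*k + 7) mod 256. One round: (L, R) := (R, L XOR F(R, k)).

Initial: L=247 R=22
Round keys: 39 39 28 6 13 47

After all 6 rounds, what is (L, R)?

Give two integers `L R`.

Answer: 252 9

Derivation:
Round 1 (k=39): L=22 R=150
Round 2 (k=39): L=150 R=247
Round 3 (k=28): L=247 R=157
Round 4 (k=6): L=157 R=66
Round 5 (k=13): L=66 R=252
Round 6 (k=47): L=252 R=9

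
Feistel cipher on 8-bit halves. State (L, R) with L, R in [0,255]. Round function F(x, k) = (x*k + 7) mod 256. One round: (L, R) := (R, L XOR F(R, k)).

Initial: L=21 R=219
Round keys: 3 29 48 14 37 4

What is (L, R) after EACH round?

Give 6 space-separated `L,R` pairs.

Answer: 219,141 141,219 219,154 154,168 168,213 213,243

Derivation:
Round 1 (k=3): L=219 R=141
Round 2 (k=29): L=141 R=219
Round 3 (k=48): L=219 R=154
Round 4 (k=14): L=154 R=168
Round 5 (k=37): L=168 R=213
Round 6 (k=4): L=213 R=243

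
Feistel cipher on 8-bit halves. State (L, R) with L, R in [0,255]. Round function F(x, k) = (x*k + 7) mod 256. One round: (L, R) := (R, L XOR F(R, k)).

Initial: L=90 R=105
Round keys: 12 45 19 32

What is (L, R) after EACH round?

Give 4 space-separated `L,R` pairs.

Answer: 105,169 169,213 213,127 127,50

Derivation:
Round 1 (k=12): L=105 R=169
Round 2 (k=45): L=169 R=213
Round 3 (k=19): L=213 R=127
Round 4 (k=32): L=127 R=50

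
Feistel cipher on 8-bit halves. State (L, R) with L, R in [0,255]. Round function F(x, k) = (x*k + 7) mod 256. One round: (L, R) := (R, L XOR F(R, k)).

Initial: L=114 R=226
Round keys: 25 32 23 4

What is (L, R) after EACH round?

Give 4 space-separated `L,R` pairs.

Round 1 (k=25): L=226 R=107
Round 2 (k=32): L=107 R=133
Round 3 (k=23): L=133 R=145
Round 4 (k=4): L=145 R=206

Answer: 226,107 107,133 133,145 145,206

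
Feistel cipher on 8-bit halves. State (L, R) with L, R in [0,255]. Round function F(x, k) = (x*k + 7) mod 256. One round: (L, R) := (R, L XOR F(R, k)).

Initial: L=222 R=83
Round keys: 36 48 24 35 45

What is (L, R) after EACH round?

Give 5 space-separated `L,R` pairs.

Answer: 83,109 109,36 36,10 10,65 65,126

Derivation:
Round 1 (k=36): L=83 R=109
Round 2 (k=48): L=109 R=36
Round 3 (k=24): L=36 R=10
Round 4 (k=35): L=10 R=65
Round 5 (k=45): L=65 R=126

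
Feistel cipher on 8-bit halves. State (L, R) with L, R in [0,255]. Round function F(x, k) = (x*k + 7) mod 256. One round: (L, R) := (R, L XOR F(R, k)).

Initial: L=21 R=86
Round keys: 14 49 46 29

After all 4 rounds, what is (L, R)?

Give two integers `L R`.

Answer: 63 41

Derivation:
Round 1 (k=14): L=86 R=174
Round 2 (k=49): L=174 R=3
Round 3 (k=46): L=3 R=63
Round 4 (k=29): L=63 R=41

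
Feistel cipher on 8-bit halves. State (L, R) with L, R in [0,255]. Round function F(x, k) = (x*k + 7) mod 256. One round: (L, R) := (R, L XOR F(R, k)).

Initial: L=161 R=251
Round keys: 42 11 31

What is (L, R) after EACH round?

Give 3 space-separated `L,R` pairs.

Round 1 (k=42): L=251 R=148
Round 2 (k=11): L=148 R=152
Round 3 (k=31): L=152 R=251

Answer: 251,148 148,152 152,251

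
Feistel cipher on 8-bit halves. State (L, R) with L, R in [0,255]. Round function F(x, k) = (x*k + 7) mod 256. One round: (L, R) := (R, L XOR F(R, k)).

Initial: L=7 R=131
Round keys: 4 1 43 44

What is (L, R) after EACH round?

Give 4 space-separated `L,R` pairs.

Answer: 131,20 20,152 152,155 155,51

Derivation:
Round 1 (k=4): L=131 R=20
Round 2 (k=1): L=20 R=152
Round 3 (k=43): L=152 R=155
Round 4 (k=44): L=155 R=51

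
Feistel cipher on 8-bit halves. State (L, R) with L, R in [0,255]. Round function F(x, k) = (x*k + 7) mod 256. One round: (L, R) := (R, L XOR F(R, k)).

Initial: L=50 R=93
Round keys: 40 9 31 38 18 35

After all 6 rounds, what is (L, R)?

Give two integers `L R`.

Answer: 188 227

Derivation:
Round 1 (k=40): L=93 R=189
Round 2 (k=9): L=189 R=241
Round 3 (k=31): L=241 R=139
Round 4 (k=38): L=139 R=88
Round 5 (k=18): L=88 R=188
Round 6 (k=35): L=188 R=227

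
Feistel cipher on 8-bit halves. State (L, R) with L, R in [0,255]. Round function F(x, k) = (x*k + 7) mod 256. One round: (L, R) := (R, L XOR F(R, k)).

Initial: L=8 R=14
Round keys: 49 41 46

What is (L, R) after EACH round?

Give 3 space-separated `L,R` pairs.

Round 1 (k=49): L=14 R=189
Round 2 (k=41): L=189 R=66
Round 3 (k=46): L=66 R=94

Answer: 14,189 189,66 66,94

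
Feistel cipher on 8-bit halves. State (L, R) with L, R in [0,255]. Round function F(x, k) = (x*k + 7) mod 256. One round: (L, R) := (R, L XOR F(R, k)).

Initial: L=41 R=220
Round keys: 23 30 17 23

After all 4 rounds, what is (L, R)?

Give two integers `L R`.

Round 1 (k=23): L=220 R=226
Round 2 (k=30): L=226 R=95
Round 3 (k=17): L=95 R=180
Round 4 (k=23): L=180 R=108

Answer: 180 108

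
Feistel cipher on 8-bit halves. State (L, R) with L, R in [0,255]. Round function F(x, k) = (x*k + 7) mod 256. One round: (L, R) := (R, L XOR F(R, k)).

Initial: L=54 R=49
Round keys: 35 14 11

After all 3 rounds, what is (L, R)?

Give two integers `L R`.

Answer: 158 93

Derivation:
Round 1 (k=35): L=49 R=140
Round 2 (k=14): L=140 R=158
Round 3 (k=11): L=158 R=93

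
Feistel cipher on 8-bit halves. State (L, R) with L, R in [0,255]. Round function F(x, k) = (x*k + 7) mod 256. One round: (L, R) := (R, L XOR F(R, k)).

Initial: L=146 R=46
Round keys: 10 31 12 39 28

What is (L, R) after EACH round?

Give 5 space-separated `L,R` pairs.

Answer: 46,65 65,200 200,38 38,25 25,229

Derivation:
Round 1 (k=10): L=46 R=65
Round 2 (k=31): L=65 R=200
Round 3 (k=12): L=200 R=38
Round 4 (k=39): L=38 R=25
Round 5 (k=28): L=25 R=229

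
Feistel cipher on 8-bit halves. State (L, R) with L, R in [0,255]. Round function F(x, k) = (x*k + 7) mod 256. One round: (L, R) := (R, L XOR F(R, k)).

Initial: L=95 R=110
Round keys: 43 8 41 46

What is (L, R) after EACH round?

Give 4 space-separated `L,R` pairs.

Round 1 (k=43): L=110 R=222
Round 2 (k=8): L=222 R=153
Round 3 (k=41): L=153 R=86
Round 4 (k=46): L=86 R=226

Answer: 110,222 222,153 153,86 86,226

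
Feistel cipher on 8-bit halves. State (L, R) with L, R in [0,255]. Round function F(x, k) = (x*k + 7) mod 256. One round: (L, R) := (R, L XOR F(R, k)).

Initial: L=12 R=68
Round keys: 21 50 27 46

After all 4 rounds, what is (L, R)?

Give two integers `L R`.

Answer: 245 204

Derivation:
Round 1 (k=21): L=68 R=151
Round 2 (k=50): L=151 R=193
Round 3 (k=27): L=193 R=245
Round 4 (k=46): L=245 R=204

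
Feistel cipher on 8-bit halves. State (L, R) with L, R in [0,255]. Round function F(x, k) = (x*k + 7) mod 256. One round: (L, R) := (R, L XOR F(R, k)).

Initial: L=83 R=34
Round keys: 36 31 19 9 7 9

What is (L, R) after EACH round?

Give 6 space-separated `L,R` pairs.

Answer: 34,156 156,201 201,110 110,44 44,85 85,40

Derivation:
Round 1 (k=36): L=34 R=156
Round 2 (k=31): L=156 R=201
Round 3 (k=19): L=201 R=110
Round 4 (k=9): L=110 R=44
Round 5 (k=7): L=44 R=85
Round 6 (k=9): L=85 R=40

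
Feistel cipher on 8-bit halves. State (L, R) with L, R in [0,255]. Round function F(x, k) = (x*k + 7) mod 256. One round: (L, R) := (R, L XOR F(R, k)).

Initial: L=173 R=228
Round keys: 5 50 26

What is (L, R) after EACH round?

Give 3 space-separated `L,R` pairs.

Answer: 228,214 214,55 55,75

Derivation:
Round 1 (k=5): L=228 R=214
Round 2 (k=50): L=214 R=55
Round 3 (k=26): L=55 R=75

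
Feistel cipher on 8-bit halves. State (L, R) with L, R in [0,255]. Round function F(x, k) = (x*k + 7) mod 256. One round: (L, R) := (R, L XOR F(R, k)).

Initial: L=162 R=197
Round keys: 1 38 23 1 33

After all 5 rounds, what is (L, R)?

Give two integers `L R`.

Round 1 (k=1): L=197 R=110
Round 2 (k=38): L=110 R=158
Round 3 (k=23): L=158 R=87
Round 4 (k=1): L=87 R=192
Round 5 (k=33): L=192 R=144

Answer: 192 144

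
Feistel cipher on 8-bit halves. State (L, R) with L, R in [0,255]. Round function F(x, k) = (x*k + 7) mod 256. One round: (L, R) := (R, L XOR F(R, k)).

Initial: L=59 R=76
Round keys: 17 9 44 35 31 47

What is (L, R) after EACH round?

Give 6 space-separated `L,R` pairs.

Round 1 (k=17): L=76 R=40
Round 2 (k=9): L=40 R=35
Round 3 (k=44): L=35 R=35
Round 4 (k=35): L=35 R=243
Round 5 (k=31): L=243 R=87
Round 6 (k=47): L=87 R=243

Answer: 76,40 40,35 35,35 35,243 243,87 87,243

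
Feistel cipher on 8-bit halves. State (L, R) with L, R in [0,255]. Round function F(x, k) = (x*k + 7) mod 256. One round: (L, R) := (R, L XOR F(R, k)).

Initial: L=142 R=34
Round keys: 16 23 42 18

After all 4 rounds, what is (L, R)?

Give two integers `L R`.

Round 1 (k=16): L=34 R=169
Round 2 (k=23): L=169 R=20
Round 3 (k=42): L=20 R=230
Round 4 (k=18): L=230 R=39

Answer: 230 39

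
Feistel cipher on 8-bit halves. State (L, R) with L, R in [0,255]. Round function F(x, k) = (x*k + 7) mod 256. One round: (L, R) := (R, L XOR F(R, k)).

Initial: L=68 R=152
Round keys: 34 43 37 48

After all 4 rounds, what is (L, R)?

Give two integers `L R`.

Answer: 180 7

Derivation:
Round 1 (k=34): L=152 R=115
Round 2 (k=43): L=115 R=192
Round 3 (k=37): L=192 R=180
Round 4 (k=48): L=180 R=7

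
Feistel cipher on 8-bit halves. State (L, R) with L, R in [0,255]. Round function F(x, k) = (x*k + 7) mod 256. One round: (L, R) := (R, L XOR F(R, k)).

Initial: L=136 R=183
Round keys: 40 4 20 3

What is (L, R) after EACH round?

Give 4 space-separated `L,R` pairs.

Answer: 183,23 23,212 212,128 128,83

Derivation:
Round 1 (k=40): L=183 R=23
Round 2 (k=4): L=23 R=212
Round 3 (k=20): L=212 R=128
Round 4 (k=3): L=128 R=83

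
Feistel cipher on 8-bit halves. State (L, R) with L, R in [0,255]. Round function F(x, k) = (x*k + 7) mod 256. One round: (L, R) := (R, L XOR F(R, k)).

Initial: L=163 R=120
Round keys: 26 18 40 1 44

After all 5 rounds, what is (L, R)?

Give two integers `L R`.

Round 1 (k=26): L=120 R=148
Round 2 (k=18): L=148 R=23
Round 3 (k=40): L=23 R=11
Round 4 (k=1): L=11 R=5
Round 5 (k=44): L=5 R=232

Answer: 5 232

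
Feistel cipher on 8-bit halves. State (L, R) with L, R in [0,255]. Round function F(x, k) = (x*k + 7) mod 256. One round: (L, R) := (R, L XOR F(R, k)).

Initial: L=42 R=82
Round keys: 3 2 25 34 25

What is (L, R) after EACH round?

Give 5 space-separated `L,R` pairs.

Round 1 (k=3): L=82 R=215
Round 2 (k=2): L=215 R=231
Round 3 (k=25): L=231 R=65
Round 4 (k=34): L=65 R=78
Round 5 (k=25): L=78 R=228

Answer: 82,215 215,231 231,65 65,78 78,228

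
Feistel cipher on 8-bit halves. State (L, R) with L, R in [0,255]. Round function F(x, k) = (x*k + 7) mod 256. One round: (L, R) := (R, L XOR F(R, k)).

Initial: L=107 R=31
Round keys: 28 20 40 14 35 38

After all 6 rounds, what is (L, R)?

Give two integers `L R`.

Answer: 61 228

Derivation:
Round 1 (k=28): L=31 R=0
Round 2 (k=20): L=0 R=24
Round 3 (k=40): L=24 R=199
Round 4 (k=14): L=199 R=241
Round 5 (k=35): L=241 R=61
Round 6 (k=38): L=61 R=228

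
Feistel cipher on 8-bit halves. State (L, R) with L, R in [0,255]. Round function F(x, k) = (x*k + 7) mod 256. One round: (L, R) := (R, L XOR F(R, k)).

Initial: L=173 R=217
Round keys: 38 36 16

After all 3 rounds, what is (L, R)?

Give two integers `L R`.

Round 1 (k=38): L=217 R=144
Round 2 (k=36): L=144 R=158
Round 3 (k=16): L=158 R=119

Answer: 158 119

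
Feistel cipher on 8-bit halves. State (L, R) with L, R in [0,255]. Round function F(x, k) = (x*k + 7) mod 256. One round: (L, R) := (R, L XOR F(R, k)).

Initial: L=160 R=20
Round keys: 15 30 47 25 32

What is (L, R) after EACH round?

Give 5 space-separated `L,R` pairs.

Round 1 (k=15): L=20 R=147
Round 2 (k=30): L=147 R=85
Round 3 (k=47): L=85 R=49
Round 4 (k=25): L=49 R=133
Round 5 (k=32): L=133 R=150

Answer: 20,147 147,85 85,49 49,133 133,150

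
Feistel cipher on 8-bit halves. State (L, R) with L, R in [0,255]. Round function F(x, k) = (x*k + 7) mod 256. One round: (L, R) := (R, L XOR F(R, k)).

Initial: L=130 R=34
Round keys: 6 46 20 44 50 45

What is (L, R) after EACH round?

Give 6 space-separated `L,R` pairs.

Round 1 (k=6): L=34 R=81
Round 2 (k=46): L=81 R=183
Round 3 (k=20): L=183 R=2
Round 4 (k=44): L=2 R=232
Round 5 (k=50): L=232 R=85
Round 6 (k=45): L=85 R=16

Answer: 34,81 81,183 183,2 2,232 232,85 85,16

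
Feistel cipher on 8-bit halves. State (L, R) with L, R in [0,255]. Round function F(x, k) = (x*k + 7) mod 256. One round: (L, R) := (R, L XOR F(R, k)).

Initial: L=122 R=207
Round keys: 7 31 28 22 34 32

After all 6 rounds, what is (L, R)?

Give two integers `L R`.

Answer: 128 32

Derivation:
Round 1 (k=7): L=207 R=202
Round 2 (k=31): L=202 R=178
Round 3 (k=28): L=178 R=181
Round 4 (k=22): L=181 R=39
Round 5 (k=34): L=39 R=128
Round 6 (k=32): L=128 R=32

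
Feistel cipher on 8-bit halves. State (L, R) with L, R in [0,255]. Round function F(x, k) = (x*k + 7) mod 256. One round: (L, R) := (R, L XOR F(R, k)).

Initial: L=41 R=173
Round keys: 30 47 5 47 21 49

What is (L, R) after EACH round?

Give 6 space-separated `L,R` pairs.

Round 1 (k=30): L=173 R=100
Round 2 (k=47): L=100 R=206
Round 3 (k=5): L=206 R=105
Round 4 (k=47): L=105 R=128
Round 5 (k=21): L=128 R=238
Round 6 (k=49): L=238 R=21

Answer: 173,100 100,206 206,105 105,128 128,238 238,21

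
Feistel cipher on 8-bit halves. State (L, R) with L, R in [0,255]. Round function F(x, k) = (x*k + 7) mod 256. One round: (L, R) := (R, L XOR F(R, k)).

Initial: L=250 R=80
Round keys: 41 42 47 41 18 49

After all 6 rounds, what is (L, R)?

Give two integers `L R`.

Answer: 222 238

Derivation:
Round 1 (k=41): L=80 R=45
Round 2 (k=42): L=45 R=57
Round 3 (k=47): L=57 R=83
Round 4 (k=41): L=83 R=107
Round 5 (k=18): L=107 R=222
Round 6 (k=49): L=222 R=238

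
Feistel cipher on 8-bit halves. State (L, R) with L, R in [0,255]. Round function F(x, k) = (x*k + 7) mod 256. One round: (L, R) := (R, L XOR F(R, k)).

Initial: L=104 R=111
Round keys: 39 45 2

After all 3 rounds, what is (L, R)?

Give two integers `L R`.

Round 1 (k=39): L=111 R=152
Round 2 (k=45): L=152 R=208
Round 3 (k=2): L=208 R=63

Answer: 208 63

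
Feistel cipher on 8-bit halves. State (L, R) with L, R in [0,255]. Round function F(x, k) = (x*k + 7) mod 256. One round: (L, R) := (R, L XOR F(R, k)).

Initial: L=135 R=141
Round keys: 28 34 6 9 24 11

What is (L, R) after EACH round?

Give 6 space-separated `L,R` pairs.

Round 1 (k=28): L=141 R=244
Round 2 (k=34): L=244 R=226
Round 3 (k=6): L=226 R=167
Round 4 (k=9): L=167 R=4
Round 5 (k=24): L=4 R=192
Round 6 (k=11): L=192 R=67

Answer: 141,244 244,226 226,167 167,4 4,192 192,67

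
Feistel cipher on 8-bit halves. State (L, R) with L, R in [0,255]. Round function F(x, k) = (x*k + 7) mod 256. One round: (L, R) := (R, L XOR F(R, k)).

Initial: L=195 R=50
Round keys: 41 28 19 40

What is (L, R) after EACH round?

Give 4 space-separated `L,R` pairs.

Answer: 50,202 202,45 45,148 148,10

Derivation:
Round 1 (k=41): L=50 R=202
Round 2 (k=28): L=202 R=45
Round 3 (k=19): L=45 R=148
Round 4 (k=40): L=148 R=10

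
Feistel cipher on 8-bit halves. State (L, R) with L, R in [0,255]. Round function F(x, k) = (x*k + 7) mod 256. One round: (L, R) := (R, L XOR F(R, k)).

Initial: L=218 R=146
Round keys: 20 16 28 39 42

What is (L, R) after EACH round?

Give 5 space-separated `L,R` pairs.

Round 1 (k=20): L=146 R=181
Round 2 (k=16): L=181 R=197
Round 3 (k=28): L=197 R=38
Round 4 (k=39): L=38 R=20
Round 5 (k=42): L=20 R=105

Answer: 146,181 181,197 197,38 38,20 20,105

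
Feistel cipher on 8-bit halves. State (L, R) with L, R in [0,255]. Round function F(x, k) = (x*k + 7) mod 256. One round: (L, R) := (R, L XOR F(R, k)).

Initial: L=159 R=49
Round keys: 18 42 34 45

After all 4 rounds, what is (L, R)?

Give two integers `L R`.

Round 1 (k=18): L=49 R=230
Round 2 (k=42): L=230 R=242
Round 3 (k=34): L=242 R=205
Round 4 (k=45): L=205 R=226

Answer: 205 226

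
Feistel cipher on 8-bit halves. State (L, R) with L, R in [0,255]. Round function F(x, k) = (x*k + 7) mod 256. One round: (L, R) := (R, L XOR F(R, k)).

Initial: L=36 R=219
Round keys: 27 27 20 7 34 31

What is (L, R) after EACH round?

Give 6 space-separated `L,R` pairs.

Answer: 219,4 4,168 168,35 35,84 84,12 12,47

Derivation:
Round 1 (k=27): L=219 R=4
Round 2 (k=27): L=4 R=168
Round 3 (k=20): L=168 R=35
Round 4 (k=7): L=35 R=84
Round 5 (k=34): L=84 R=12
Round 6 (k=31): L=12 R=47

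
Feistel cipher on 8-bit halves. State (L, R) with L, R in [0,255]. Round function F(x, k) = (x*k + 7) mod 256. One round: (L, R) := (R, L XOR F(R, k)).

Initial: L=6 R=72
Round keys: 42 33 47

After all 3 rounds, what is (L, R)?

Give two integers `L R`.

Round 1 (k=42): L=72 R=209
Round 2 (k=33): L=209 R=176
Round 3 (k=47): L=176 R=134

Answer: 176 134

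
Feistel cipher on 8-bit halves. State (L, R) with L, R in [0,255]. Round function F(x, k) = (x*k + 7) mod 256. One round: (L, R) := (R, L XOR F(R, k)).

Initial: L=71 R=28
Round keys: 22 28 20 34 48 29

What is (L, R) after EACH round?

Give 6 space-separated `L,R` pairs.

Answer: 28,40 40,123 123,139 139,6 6,172 172,133

Derivation:
Round 1 (k=22): L=28 R=40
Round 2 (k=28): L=40 R=123
Round 3 (k=20): L=123 R=139
Round 4 (k=34): L=139 R=6
Round 5 (k=48): L=6 R=172
Round 6 (k=29): L=172 R=133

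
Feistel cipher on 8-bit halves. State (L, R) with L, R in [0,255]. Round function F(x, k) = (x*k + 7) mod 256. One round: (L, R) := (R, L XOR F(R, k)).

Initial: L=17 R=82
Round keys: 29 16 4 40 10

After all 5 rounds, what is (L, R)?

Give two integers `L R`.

Round 1 (k=29): L=82 R=64
Round 2 (k=16): L=64 R=85
Round 3 (k=4): L=85 R=27
Round 4 (k=40): L=27 R=106
Round 5 (k=10): L=106 R=48

Answer: 106 48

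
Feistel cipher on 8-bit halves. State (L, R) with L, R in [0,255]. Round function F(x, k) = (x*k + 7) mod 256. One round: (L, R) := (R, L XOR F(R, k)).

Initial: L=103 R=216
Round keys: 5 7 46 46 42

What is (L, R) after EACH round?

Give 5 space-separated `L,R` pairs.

Answer: 216,88 88,183 183,177 177,98 98,170

Derivation:
Round 1 (k=5): L=216 R=88
Round 2 (k=7): L=88 R=183
Round 3 (k=46): L=183 R=177
Round 4 (k=46): L=177 R=98
Round 5 (k=42): L=98 R=170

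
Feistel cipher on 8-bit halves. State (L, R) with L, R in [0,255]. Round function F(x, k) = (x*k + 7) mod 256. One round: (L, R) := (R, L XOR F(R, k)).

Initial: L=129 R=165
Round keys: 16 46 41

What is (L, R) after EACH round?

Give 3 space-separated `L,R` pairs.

Answer: 165,214 214,222 222,67

Derivation:
Round 1 (k=16): L=165 R=214
Round 2 (k=46): L=214 R=222
Round 3 (k=41): L=222 R=67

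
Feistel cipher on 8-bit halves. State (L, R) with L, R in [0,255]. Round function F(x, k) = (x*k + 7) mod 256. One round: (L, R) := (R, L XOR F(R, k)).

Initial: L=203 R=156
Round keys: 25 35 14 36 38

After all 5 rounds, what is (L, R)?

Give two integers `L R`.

Round 1 (k=25): L=156 R=136
Round 2 (k=35): L=136 R=3
Round 3 (k=14): L=3 R=185
Round 4 (k=36): L=185 R=8
Round 5 (k=38): L=8 R=142

Answer: 8 142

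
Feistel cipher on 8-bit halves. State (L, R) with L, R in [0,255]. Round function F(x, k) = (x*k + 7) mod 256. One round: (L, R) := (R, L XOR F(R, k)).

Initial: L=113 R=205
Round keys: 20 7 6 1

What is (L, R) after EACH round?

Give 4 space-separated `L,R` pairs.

Round 1 (k=20): L=205 R=122
Round 2 (k=7): L=122 R=144
Round 3 (k=6): L=144 R=29
Round 4 (k=1): L=29 R=180

Answer: 205,122 122,144 144,29 29,180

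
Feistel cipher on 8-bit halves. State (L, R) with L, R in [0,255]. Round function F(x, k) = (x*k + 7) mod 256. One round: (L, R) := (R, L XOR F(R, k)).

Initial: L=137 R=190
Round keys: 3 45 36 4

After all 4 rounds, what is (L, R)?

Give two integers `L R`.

Answer: 163 2

Derivation:
Round 1 (k=3): L=190 R=200
Round 2 (k=45): L=200 R=145
Round 3 (k=36): L=145 R=163
Round 4 (k=4): L=163 R=2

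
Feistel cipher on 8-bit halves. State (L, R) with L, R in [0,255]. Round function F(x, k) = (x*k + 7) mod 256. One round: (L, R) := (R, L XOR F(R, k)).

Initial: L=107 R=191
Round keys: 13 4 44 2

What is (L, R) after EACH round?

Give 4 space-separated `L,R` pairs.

Round 1 (k=13): L=191 R=209
Round 2 (k=4): L=209 R=244
Round 3 (k=44): L=244 R=38
Round 4 (k=2): L=38 R=167

Answer: 191,209 209,244 244,38 38,167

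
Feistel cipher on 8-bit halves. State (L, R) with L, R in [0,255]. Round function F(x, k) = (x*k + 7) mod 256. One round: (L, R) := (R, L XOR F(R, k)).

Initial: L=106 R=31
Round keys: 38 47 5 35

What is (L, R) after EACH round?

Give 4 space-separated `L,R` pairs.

Answer: 31,203 203,83 83,109 109,189

Derivation:
Round 1 (k=38): L=31 R=203
Round 2 (k=47): L=203 R=83
Round 3 (k=5): L=83 R=109
Round 4 (k=35): L=109 R=189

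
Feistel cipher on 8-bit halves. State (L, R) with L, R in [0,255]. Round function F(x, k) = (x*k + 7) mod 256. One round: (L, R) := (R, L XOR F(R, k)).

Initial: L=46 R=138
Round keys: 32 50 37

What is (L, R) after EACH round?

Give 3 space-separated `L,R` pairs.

Answer: 138,105 105,3 3,31

Derivation:
Round 1 (k=32): L=138 R=105
Round 2 (k=50): L=105 R=3
Round 3 (k=37): L=3 R=31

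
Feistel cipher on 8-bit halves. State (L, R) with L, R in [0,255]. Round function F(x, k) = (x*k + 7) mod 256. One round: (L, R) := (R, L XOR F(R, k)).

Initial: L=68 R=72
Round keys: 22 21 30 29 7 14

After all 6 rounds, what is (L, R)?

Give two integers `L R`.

Round 1 (k=22): L=72 R=115
Round 2 (k=21): L=115 R=62
Round 3 (k=30): L=62 R=56
Round 4 (k=29): L=56 R=97
Round 5 (k=7): L=97 R=150
Round 6 (k=14): L=150 R=90

Answer: 150 90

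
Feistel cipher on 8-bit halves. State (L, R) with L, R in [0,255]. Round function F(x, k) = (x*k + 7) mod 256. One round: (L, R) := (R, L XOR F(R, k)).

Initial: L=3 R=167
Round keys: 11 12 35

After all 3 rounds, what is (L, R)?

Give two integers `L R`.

Answer: 60 12

Derivation:
Round 1 (k=11): L=167 R=55
Round 2 (k=12): L=55 R=60
Round 3 (k=35): L=60 R=12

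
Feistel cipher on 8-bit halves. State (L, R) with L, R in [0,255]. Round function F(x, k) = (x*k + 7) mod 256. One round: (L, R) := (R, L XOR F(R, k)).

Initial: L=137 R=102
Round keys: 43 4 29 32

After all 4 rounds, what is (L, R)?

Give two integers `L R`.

Round 1 (k=43): L=102 R=160
Round 2 (k=4): L=160 R=225
Round 3 (k=29): L=225 R=36
Round 4 (k=32): L=36 R=102

Answer: 36 102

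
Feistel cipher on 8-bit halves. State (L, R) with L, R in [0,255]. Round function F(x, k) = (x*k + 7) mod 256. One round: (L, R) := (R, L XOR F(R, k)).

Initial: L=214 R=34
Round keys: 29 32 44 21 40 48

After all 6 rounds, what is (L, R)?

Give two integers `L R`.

Answer: 227 57

Derivation:
Round 1 (k=29): L=34 R=55
Round 2 (k=32): L=55 R=197
Round 3 (k=44): L=197 R=212
Round 4 (k=21): L=212 R=174
Round 5 (k=40): L=174 R=227
Round 6 (k=48): L=227 R=57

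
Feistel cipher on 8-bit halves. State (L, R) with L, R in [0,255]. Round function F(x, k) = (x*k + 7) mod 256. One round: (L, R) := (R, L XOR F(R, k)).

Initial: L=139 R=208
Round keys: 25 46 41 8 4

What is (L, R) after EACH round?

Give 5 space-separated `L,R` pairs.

Round 1 (k=25): L=208 R=220
Round 2 (k=46): L=220 R=95
Round 3 (k=41): L=95 R=226
Round 4 (k=8): L=226 R=72
Round 5 (k=4): L=72 R=197

Answer: 208,220 220,95 95,226 226,72 72,197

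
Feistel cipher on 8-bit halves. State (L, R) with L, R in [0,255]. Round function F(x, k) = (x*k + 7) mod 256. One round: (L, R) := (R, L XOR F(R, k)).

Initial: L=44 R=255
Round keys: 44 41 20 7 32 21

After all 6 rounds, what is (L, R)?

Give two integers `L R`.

Round 1 (k=44): L=255 R=247
Round 2 (k=41): L=247 R=105
Round 3 (k=20): L=105 R=204
Round 4 (k=7): L=204 R=242
Round 5 (k=32): L=242 R=139
Round 6 (k=21): L=139 R=156

Answer: 139 156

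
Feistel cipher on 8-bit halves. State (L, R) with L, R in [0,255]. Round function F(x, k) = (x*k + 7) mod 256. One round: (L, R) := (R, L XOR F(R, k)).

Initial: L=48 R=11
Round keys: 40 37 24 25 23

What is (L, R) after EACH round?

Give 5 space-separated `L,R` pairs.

Round 1 (k=40): L=11 R=143
Round 2 (k=37): L=143 R=185
Round 3 (k=24): L=185 R=208
Round 4 (k=25): L=208 R=238
Round 5 (k=23): L=238 R=185

Answer: 11,143 143,185 185,208 208,238 238,185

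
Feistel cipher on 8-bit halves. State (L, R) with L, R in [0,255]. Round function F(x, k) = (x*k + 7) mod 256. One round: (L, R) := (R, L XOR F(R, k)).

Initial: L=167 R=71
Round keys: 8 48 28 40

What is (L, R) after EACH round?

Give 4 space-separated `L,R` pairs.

Answer: 71,152 152,192 192,159 159,31

Derivation:
Round 1 (k=8): L=71 R=152
Round 2 (k=48): L=152 R=192
Round 3 (k=28): L=192 R=159
Round 4 (k=40): L=159 R=31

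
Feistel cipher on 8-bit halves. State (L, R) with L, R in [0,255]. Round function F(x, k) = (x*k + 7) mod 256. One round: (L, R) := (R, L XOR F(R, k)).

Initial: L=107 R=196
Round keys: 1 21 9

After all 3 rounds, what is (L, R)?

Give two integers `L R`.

Round 1 (k=1): L=196 R=160
Round 2 (k=21): L=160 R=227
Round 3 (k=9): L=227 R=162

Answer: 227 162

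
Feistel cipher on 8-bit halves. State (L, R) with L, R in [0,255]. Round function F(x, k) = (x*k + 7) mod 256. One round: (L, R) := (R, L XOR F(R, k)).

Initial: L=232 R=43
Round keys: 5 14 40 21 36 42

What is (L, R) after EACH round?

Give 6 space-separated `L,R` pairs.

Round 1 (k=5): L=43 R=54
Round 2 (k=14): L=54 R=208
Round 3 (k=40): L=208 R=177
Round 4 (k=21): L=177 R=92
Round 5 (k=36): L=92 R=70
Round 6 (k=42): L=70 R=223

Answer: 43,54 54,208 208,177 177,92 92,70 70,223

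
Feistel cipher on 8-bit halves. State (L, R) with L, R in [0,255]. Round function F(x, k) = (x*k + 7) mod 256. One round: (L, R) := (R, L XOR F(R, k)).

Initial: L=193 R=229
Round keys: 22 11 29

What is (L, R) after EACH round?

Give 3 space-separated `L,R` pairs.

Round 1 (k=22): L=229 R=116
Round 2 (k=11): L=116 R=230
Round 3 (k=29): L=230 R=97

Answer: 229,116 116,230 230,97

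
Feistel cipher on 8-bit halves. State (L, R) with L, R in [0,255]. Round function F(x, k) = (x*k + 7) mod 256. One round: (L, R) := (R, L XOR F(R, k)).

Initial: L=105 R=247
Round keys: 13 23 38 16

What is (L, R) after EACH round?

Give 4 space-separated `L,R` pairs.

Answer: 247,251 251,99 99,66 66,68

Derivation:
Round 1 (k=13): L=247 R=251
Round 2 (k=23): L=251 R=99
Round 3 (k=38): L=99 R=66
Round 4 (k=16): L=66 R=68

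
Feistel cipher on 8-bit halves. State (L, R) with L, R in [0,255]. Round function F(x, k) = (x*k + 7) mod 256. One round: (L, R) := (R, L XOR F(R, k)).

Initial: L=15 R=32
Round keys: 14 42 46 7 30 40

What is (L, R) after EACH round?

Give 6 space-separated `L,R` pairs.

Answer: 32,200 200,247 247,161 161,153 153,84 84,190

Derivation:
Round 1 (k=14): L=32 R=200
Round 2 (k=42): L=200 R=247
Round 3 (k=46): L=247 R=161
Round 4 (k=7): L=161 R=153
Round 5 (k=30): L=153 R=84
Round 6 (k=40): L=84 R=190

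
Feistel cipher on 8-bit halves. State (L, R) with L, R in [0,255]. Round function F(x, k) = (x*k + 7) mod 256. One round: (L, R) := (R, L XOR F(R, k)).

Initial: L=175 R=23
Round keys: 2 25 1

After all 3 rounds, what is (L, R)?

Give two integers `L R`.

Round 1 (k=2): L=23 R=154
Round 2 (k=25): L=154 R=6
Round 3 (k=1): L=6 R=151

Answer: 6 151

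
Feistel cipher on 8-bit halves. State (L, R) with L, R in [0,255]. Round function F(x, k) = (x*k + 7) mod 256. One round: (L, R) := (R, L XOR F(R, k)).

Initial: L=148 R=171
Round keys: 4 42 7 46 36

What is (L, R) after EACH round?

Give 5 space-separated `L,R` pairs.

Round 1 (k=4): L=171 R=39
Round 2 (k=42): L=39 R=198
Round 3 (k=7): L=198 R=86
Round 4 (k=46): L=86 R=189
Round 5 (k=36): L=189 R=205

Answer: 171,39 39,198 198,86 86,189 189,205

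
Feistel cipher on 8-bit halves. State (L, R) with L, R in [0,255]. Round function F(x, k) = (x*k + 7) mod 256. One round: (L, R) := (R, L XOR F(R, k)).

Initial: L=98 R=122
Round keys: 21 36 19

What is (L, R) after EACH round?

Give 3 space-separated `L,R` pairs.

Round 1 (k=21): L=122 R=107
Round 2 (k=36): L=107 R=105
Round 3 (k=19): L=105 R=185

Answer: 122,107 107,105 105,185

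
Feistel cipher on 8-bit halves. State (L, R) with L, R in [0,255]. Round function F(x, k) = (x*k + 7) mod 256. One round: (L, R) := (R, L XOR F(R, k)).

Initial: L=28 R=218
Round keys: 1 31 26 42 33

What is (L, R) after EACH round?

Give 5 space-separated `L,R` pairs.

Round 1 (k=1): L=218 R=253
Round 2 (k=31): L=253 R=112
Round 3 (k=26): L=112 R=154
Round 4 (k=42): L=154 R=59
Round 5 (k=33): L=59 R=56

Answer: 218,253 253,112 112,154 154,59 59,56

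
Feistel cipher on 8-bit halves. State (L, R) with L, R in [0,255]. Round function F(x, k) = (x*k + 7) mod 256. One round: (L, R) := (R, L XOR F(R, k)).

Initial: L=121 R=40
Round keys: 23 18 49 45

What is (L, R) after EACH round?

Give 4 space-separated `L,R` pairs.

Round 1 (k=23): L=40 R=230
Round 2 (k=18): L=230 R=27
Round 3 (k=49): L=27 R=212
Round 4 (k=45): L=212 R=80

Answer: 40,230 230,27 27,212 212,80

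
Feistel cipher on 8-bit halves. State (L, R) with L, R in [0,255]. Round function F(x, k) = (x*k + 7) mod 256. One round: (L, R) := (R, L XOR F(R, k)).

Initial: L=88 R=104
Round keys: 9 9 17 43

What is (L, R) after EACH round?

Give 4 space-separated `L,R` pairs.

Round 1 (k=9): L=104 R=247
Round 2 (k=9): L=247 R=222
Round 3 (k=17): L=222 R=50
Round 4 (k=43): L=50 R=179

Answer: 104,247 247,222 222,50 50,179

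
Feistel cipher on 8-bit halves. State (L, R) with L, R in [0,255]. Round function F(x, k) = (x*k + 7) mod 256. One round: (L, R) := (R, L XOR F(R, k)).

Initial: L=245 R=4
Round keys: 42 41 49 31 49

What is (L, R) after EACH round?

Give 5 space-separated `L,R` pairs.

Answer: 4,90 90,117 117,54 54,228 228,157

Derivation:
Round 1 (k=42): L=4 R=90
Round 2 (k=41): L=90 R=117
Round 3 (k=49): L=117 R=54
Round 4 (k=31): L=54 R=228
Round 5 (k=49): L=228 R=157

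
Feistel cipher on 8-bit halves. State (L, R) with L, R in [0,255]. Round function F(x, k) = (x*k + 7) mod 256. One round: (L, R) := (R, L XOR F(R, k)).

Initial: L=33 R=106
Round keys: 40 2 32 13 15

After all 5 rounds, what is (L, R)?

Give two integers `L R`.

Round 1 (k=40): L=106 R=182
Round 2 (k=2): L=182 R=25
Round 3 (k=32): L=25 R=145
Round 4 (k=13): L=145 R=125
Round 5 (k=15): L=125 R=203

Answer: 125 203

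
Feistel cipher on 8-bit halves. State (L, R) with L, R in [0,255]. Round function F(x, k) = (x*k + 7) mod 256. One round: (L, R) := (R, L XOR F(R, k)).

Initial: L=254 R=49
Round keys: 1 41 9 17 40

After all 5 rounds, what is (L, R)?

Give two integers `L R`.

Answer: 0 50

Derivation:
Round 1 (k=1): L=49 R=198
Round 2 (k=41): L=198 R=140
Round 3 (k=9): L=140 R=53
Round 4 (k=17): L=53 R=0
Round 5 (k=40): L=0 R=50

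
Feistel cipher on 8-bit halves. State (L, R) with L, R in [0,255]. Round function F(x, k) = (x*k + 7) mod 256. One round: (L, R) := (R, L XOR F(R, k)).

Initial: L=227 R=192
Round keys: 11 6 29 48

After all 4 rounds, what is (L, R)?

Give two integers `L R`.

Answer: 46 184

Derivation:
Round 1 (k=11): L=192 R=164
Round 2 (k=6): L=164 R=31
Round 3 (k=29): L=31 R=46
Round 4 (k=48): L=46 R=184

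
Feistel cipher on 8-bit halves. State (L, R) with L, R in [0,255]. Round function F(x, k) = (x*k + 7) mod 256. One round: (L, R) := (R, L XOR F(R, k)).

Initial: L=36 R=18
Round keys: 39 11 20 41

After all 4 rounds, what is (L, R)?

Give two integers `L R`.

Answer: 102 253

Derivation:
Round 1 (k=39): L=18 R=225
Round 2 (k=11): L=225 R=160
Round 3 (k=20): L=160 R=102
Round 4 (k=41): L=102 R=253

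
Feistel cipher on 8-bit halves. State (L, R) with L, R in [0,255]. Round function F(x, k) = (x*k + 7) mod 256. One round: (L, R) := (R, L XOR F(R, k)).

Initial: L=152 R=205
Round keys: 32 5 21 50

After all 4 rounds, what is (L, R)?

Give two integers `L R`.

Round 1 (k=32): L=205 R=63
Round 2 (k=5): L=63 R=143
Round 3 (k=21): L=143 R=253
Round 4 (k=50): L=253 R=254

Answer: 253 254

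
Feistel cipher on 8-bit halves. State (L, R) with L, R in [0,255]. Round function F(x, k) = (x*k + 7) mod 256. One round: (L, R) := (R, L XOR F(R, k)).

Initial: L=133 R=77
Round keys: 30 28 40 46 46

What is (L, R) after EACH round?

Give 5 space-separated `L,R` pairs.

Answer: 77,136 136,170 170,31 31,51 51,46

Derivation:
Round 1 (k=30): L=77 R=136
Round 2 (k=28): L=136 R=170
Round 3 (k=40): L=170 R=31
Round 4 (k=46): L=31 R=51
Round 5 (k=46): L=51 R=46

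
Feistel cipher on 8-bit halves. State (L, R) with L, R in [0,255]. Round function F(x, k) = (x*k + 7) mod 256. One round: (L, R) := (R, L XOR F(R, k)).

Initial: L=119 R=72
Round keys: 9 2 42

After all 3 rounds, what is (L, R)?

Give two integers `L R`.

Answer: 191 165

Derivation:
Round 1 (k=9): L=72 R=248
Round 2 (k=2): L=248 R=191
Round 3 (k=42): L=191 R=165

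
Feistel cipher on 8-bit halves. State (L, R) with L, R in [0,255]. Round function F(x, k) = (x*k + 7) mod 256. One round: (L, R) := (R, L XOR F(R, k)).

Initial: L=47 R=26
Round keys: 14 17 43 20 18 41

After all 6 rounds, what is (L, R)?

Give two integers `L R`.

Round 1 (k=14): L=26 R=92
Round 2 (k=17): L=92 R=57
Round 3 (k=43): L=57 R=198
Round 4 (k=20): L=198 R=70
Round 5 (k=18): L=70 R=53
Round 6 (k=41): L=53 R=194

Answer: 53 194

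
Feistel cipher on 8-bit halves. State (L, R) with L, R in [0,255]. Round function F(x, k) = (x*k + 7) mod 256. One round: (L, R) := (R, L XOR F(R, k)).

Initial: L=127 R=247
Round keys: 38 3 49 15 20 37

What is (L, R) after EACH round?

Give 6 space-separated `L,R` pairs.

Round 1 (k=38): L=247 R=206
Round 2 (k=3): L=206 R=134
Round 3 (k=49): L=134 R=99
Round 4 (k=15): L=99 R=82
Round 5 (k=20): L=82 R=12
Round 6 (k=37): L=12 R=145

Answer: 247,206 206,134 134,99 99,82 82,12 12,145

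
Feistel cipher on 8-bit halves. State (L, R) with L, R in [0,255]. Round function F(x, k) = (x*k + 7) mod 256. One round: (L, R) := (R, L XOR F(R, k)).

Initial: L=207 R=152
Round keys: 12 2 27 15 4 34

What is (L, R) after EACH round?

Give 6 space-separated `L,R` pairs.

Round 1 (k=12): L=152 R=232
Round 2 (k=2): L=232 R=79
Round 3 (k=27): L=79 R=180
Round 4 (k=15): L=180 R=220
Round 5 (k=4): L=220 R=195
Round 6 (k=34): L=195 R=49

Answer: 152,232 232,79 79,180 180,220 220,195 195,49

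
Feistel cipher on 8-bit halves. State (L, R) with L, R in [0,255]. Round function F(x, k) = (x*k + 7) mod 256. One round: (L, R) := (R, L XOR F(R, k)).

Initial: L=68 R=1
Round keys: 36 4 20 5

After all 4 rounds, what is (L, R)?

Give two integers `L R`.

Answer: 64 133

Derivation:
Round 1 (k=36): L=1 R=111
Round 2 (k=4): L=111 R=194
Round 3 (k=20): L=194 R=64
Round 4 (k=5): L=64 R=133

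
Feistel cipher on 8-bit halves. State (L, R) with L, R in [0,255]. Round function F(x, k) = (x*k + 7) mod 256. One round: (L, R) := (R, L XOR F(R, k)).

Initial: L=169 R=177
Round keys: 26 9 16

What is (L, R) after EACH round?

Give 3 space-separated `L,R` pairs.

Round 1 (k=26): L=177 R=168
Round 2 (k=9): L=168 R=94
Round 3 (k=16): L=94 R=79

Answer: 177,168 168,94 94,79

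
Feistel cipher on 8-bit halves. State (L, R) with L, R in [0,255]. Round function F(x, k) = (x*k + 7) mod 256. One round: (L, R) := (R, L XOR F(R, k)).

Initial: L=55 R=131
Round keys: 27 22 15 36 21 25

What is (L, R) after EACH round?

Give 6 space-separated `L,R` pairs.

Round 1 (k=27): L=131 R=239
Round 2 (k=22): L=239 R=18
Round 3 (k=15): L=18 R=250
Round 4 (k=36): L=250 R=61
Round 5 (k=21): L=61 R=242
Round 6 (k=25): L=242 R=148

Answer: 131,239 239,18 18,250 250,61 61,242 242,148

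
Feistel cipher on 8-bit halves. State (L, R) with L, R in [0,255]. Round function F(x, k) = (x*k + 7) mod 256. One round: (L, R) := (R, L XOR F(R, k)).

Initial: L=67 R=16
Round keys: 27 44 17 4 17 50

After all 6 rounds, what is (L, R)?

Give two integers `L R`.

Round 1 (k=27): L=16 R=244
Round 2 (k=44): L=244 R=231
Round 3 (k=17): L=231 R=170
Round 4 (k=4): L=170 R=72
Round 5 (k=17): L=72 R=101
Round 6 (k=50): L=101 R=137

Answer: 101 137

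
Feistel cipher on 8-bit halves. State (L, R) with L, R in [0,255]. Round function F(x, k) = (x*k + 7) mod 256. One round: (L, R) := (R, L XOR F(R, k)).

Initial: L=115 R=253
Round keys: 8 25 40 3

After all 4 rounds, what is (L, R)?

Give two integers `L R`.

Answer: 43 54

Derivation:
Round 1 (k=8): L=253 R=156
Round 2 (k=25): L=156 R=190
Round 3 (k=40): L=190 R=43
Round 4 (k=3): L=43 R=54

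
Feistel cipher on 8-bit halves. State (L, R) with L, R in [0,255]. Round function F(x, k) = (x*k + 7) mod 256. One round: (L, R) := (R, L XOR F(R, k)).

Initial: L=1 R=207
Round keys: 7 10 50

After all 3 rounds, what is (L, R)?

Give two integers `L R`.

Answer: 62 146

Derivation:
Round 1 (k=7): L=207 R=177
Round 2 (k=10): L=177 R=62
Round 3 (k=50): L=62 R=146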